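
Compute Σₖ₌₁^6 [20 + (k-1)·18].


aₙ = 20 + (6-1)×18 = 110
Sₙ = n(a₁+aₙ)/2 = 6×(20+110)/2
= 6×130/2 = 390

S_6 = 390


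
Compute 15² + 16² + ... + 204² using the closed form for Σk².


Σₖ₌15^204 k² = Σₖ₌₁^204 k² − Σₖ₌₁^14 k²
= 204·205·409/6 − 14·15·29/6
= 2850730 − 1015 = 2849715

Σk² = 2849715


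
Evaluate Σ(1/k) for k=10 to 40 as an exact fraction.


Σₖ₌10^40 1/k = 1/10 + 1/11 + 1/12 + ... + 1/40
= 100584139194439/69388720221600
≈ 1.4496

Sum = 100584139194439/69388720221600 ≈ 1.4496


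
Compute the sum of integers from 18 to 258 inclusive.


Σₖ₌18^258 k = Σₖ₌₁^258 k − Σₖ₌₁^17 k
= 258·259/2 − 17·18/2
= 33411 − 153 = 33258

Σk = 33258


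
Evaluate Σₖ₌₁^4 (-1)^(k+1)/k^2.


S = 1 - 1/4 + 1/9 - 1/16
= 0.7986
(Full series converges to +π²/12 ≈ +0.8225)

S_4 = 0.7986


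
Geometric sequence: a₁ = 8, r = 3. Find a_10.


aₙ = a₁·r^(n-1)
= 8×3^9
= 8×19683
= 157464

a_10 = 157464


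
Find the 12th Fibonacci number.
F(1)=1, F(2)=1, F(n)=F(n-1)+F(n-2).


Fibonacci sequence: 1, 1, 2, 3, 5, 8, 13, 21, 34, 55, 89, ...
F(12) = 144

F(12) = 144


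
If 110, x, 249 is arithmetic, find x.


AM = (110 + 249)/2 = 359/2 = 179.5

AM = 179.5


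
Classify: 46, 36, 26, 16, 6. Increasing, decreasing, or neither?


Differences: -10, -10, -10, -10
All differences < 0 → strictly DECREASING

Monotonically decreasing


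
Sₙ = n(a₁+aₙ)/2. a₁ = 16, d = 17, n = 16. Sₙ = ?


aₙ = 16 + (16-1)×17 = 271
Sₙ = n(a₁+aₙ)/2 = 16×(16+271)/2
= 16×287/2 = 2296

S_16 = 2296


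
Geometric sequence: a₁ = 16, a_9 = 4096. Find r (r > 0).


r^(n-1) = aₙ/a₁
r^8 = 4096/16 = 256
r = 256^(1/8)
= ±2; taking r > 0 gives r = 2

r = 2


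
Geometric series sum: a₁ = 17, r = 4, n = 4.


Sₙ = 17×(4^4 - 1)/(4 - 1)
= 17×(256 - 1)/3
= 17×255/3
= 1445

S_4 = 1445


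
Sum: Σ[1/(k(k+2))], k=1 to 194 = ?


1/(k(k+2)) = (1/2)·(1/k - 1/(k+2)) (partial fractions)
Telescoping: Σ = (1/2)·(1 + 1/2 - 1/195 - 1/196) = 56939/76440

Sum = 56939/76440


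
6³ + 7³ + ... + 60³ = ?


Σₖ₌6^60 k³ = [60·61/2]² − [5·6/2]²
= 3348900 − 225 = 3348675

Σk³ = 3348675


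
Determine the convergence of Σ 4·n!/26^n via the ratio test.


aₙ = 4·n!/26^n
a_{n+1}/aₙ = (n+1)!/26^(n+1) × 26^n/n!  (constant 4 cancels)
= (n+1)/26
L = lim(n→∞) (n+1)/26 = ∞
L > 1 → series DIVERGES

Diverges (ratio test: L = ∞ > 1)


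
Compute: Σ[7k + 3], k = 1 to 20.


Σ(7k+3) = 7·Σk + 3·n
= 7·210 + 3·20
= 1470 + 60 = 1530

Σ = 1530


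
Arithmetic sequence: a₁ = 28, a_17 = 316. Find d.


d = (aₙ - a₁)/(n-1)
= (316 - 28)/(17-1)
= 288/16 = 18

d = 18


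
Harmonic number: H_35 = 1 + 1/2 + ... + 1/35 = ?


H_35 = 1/1 + 1/2 + 1/3 + ... + 1/35
= 54437269998109/13127595717600
≈ 4.1468

H_35 = 54437269998109/13127595717600 ≈ 4.1468


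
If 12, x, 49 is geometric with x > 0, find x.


GM = √(12×49) = √588 = 24.2487

GM = 24.2487


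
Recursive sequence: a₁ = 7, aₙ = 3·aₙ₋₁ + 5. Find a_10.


Computing step by step:
a_1 = 7
a_2 = 26
a_3 = 83
a_4 = 254
a_5 = 767
a_6 = 2306
a_7 = 6923
a_8 = 20774
a_9 = 62327
a_10 = 186986


a_10 = 186986


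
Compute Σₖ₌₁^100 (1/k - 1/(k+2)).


Telescoping with gap 2: two head and two tail terms survive.
= (1 + 1/2) - (1/101 + 1/102)
= 3/2 - 1/101 - 1/102 = 7625/5151

Sum = 7625/5151


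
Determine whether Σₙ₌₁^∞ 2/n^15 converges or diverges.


p-series test: Σ c/n^p converges if p > 1, diverges if p ≤ 1 (constant c > 0 doesn't affect convergence).
p = 15
15 > 1 → CONVERGES

Converges (p = 15 > 1)


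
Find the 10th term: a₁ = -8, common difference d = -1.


aₙ = a₁ + (n-1)d
= -8 + (10-1)×-1
= -8 - 9
= -17

a_10 = -17


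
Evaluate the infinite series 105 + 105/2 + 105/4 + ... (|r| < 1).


S∞ = a₁/(1-r) = 105/(1 - 1/2)
= 105/(1/2)
= 210

S∞ = 210


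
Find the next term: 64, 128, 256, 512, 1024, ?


Pattern: powers of 2: 2ⁿ
Terms: 64, 128, 256, 512, 1024
Next term = 2048

Next term = 2048


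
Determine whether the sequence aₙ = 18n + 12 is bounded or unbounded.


aₙ = 18n + 12 → as n→∞, aₙ→∞
No finite upper bound exists
The sequence is UNBOUNDED

Unbounded (aₙ → ∞ as n → ∞)


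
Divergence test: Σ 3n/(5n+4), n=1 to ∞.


lim(n→∞) 3n/(5n+4) = 3/5 = 3/5  (divide numerator and denominator by n)
lim aₙ = 3/5 ≠ 0 → series DIVERGES

Diverges (lim aₙ = 3/5 ≠ 0)


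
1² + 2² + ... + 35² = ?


n = 35
n(n+1)(2n+1)/6 = 35×36×71/6
= 89460/6 = 14910

Σk² = 14910


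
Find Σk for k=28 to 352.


Σₖ₌28^352 k = Σₖ₌₁^352 k − Σₖ₌₁^27 k
= 352·353/2 − 27·28/2
= 62128 − 378 = 61750

Σk = 61750


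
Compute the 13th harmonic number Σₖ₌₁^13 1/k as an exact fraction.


H_13 = 1/1 + 1/2 + 1/3 + ... + 1/13
= 1145993/360360
≈ 3.1801

H_13 = 1145993/360360 ≈ 3.1801


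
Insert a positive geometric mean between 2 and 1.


GM = √(2×1) = √2 = 1.4142

GM = 1.4142


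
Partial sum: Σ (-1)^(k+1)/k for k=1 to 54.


S = 1 - 1/2 + 1/3 - 1/4 + 1/5 - 1/6 + 1/7 - 1/8 ± ...
= 0.684
(Full series converges to +ln(2) ≈ +0.6931)

S_54 = 0.684


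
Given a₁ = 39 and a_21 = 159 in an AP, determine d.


d = (aₙ - a₁)/(n-1)
= (159 - 39)/(21-1)
= 120/20 = 6

d = 6


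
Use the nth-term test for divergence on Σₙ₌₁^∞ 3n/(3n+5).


lim(n→∞) 3n/(3n+5) = 3/3 = 1  (divide numerator and denominator by n)
lim aₙ = 1 ≠ 0 → series DIVERGES

Diverges (lim aₙ = 1 ≠ 0)


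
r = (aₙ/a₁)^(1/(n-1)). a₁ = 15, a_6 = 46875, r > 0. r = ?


r^(n-1) = aₙ/a₁
r^5 = 46875/15 = 3125
r = 3125^(1/5)
= 5

r = 5


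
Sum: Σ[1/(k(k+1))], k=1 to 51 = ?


1/(k(k+1)) = 1/k - 1/(k+1) (partial fractions)
Telescoping: Σ = 1 - 1/52 = 51/52

Sum = 51/52


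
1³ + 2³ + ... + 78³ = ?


n(n+1)/2 = 78×79/2 = 3081
Σk³ = 3081² = 9492561

Σk³ = 9492561


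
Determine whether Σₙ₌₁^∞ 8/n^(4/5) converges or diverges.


p-series test: Σ c/n^p converges if p > 1, diverges if p ≤ 1 (constant c > 0 doesn't affect convergence).
p = 4/5
4/5 ≤ 1 → DIVERGES

Diverges (p = 4/5 ≤ 1)


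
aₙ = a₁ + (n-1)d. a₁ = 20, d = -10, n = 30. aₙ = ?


aₙ = a₁ + (n-1)d
= 20 + (30-1)×-10
= 20 - 290
= -270

a_30 = -270


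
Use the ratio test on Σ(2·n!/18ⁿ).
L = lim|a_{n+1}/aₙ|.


aₙ = 2·n!/18^n
a_{n+1}/aₙ = (n+1)!/18^(n+1) × 18^n/n!  (constant 2 cancels)
= (n+1)/18
L = lim(n→∞) (n+1)/18 = ∞
L > 1 → series DIVERGES

Diverges (ratio test: L = ∞ > 1)


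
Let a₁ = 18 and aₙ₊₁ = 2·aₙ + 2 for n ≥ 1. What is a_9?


Computing step by step:
a_1 = 18
a_2 = 38
a_3 = 78
a_4 = 158
a_5 = 318
a_6 = 638
a_7 = 1278
a_8 = 2558
a_9 = 5118


a_9 = 5118


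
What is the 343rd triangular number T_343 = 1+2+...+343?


n(n+1)/2 = 343×344/2 = 117992/2 = 58996

Σk = 58996


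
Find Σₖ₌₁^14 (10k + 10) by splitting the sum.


Σ(10k+10) = 10·Σk + 10·n
= 10·105 + 10·14
= 1050 + 140 = 1190

Σ = 1190


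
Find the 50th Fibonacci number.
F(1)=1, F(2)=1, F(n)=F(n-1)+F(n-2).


Fibonacci sequence: 1, 1, 2, 3, 5, 8, 13, 21, 34, 55, 89, ...
F(50) = 12586269025

F(50) = 12586269025


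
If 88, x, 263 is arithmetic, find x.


AM = (88 + 263)/2 = 351/2 = 175.5

AM = 175.5


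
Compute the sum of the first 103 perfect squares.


n = 103
n(n+1)(2n+1)/6 = 103×104×207/6
= 2217384/6 = 369564

Σk² = 369564


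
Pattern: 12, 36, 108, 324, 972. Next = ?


Pattern: geometric (r=3)
Terms: 12, 36, 108, 324, 972
Next term = 2916

Next term = 2916


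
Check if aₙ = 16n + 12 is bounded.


aₙ = 16n + 12 → as n→∞, aₙ→∞
No finite upper bound exists
The sequence is UNBOUNDED

Unbounded (aₙ → ∞ as n → ∞)


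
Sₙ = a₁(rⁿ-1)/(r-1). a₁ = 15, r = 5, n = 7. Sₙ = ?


Sₙ = 15×(5^7 - 1)/(5 - 1)
= 15×(78125 - 1)/4
= 15×78124/4
= 292965

S_7 = 292965


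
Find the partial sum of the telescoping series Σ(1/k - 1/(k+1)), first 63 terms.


Telescoping: adjacent terms cancel.
= 1/1 - 1/64
= 1 - 1/64 = 63/64

Sum = 63/64


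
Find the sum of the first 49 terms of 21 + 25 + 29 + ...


aₙ = 21 + (49-1)×4 = 213
Sₙ = n(a₁+aₙ)/2 = 49×(21+213)/2
= 49×234/2 = 5733

S_49 = 5733


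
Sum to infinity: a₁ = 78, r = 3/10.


S∞ = a₁/(1-r) = 78/(1 - 3/10)
= 78/(7/10)
= 780/7

S∞ = 780/7


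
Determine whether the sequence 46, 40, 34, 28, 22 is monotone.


Differences: -6, -6, -6, -6
All differences < 0 → strictly DECREASING

Monotonically decreasing


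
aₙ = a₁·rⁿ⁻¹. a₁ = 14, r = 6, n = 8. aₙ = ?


aₙ = a₁·r^(n-1)
= 14×6^7
= 14×279936
= 3919104

a_8 = 3919104


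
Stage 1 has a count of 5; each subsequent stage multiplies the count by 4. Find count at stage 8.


aₙ = a₁·r^(n-1)
= 5×4^7
= 5×16384
= 81920

a_8 = 81920


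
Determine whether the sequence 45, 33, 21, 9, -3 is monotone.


Differences: -12, -12, -12, -12
All differences < 0 → strictly DECREASING

Monotonically decreasing


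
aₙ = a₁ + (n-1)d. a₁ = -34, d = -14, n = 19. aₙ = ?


aₙ = a₁ + (n-1)d
= -34 + (19-1)×-14
= -34 - 252
= -286

a_19 = -286


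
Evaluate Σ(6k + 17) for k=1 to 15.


Σ(6k+17) = 6·Σk + 17·n
= 6·120 + 17·15
= 720 + 255 = 975

Σ = 975


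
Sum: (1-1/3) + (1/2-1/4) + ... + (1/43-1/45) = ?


Telescoping with gap 2: two head and two tail terms survive.
= (1 + 1/2) - (1/44 + 1/45)
= 3/2 - 1/44 - 1/45 = 2881/1980

Sum = 2881/1980


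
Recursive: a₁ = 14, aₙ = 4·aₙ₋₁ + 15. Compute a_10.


Computing step by step:
a_1 = 14
a_2 = 71
a_3 = 299
a_4 = 1211
a_5 = 4859
a_6 = 19451
a_7 = 77819
a_8 = 311291
a_9 = 1245179
a_10 = 4980731


a_10 = 4980731


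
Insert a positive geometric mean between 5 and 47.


GM = √(5×47) = √235 = 15.3297

GM = 15.3297


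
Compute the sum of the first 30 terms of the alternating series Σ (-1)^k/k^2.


S = -1 + 1/4 - 1/9 + 1/16 - 1/25 + 1/36 - 1/49 + 1/64 ± ...
= -0.8219
(Full series converges to -π²/12 ≈ -0.8225)

S_30 = -0.8219


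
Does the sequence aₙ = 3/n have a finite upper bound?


a₁ = 3, a₂ = 3/2, a₃ = 3/3, ...
0 < aₙ ≤ 3 for all n ≥ 1
Lower bound: 0, Upper bound: 3
The sequence IS bounded

Bounded (0 < aₙ ≤ 3)


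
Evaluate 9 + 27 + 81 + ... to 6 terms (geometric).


Sₙ = 9×(3^6 - 1)/(3 - 1)
= 9×(729 - 1)/2
= 9×728/2
= 3276

S_6 = 3276


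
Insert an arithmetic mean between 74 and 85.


AM = (74 + 85)/2 = 159/2 = 79.5

AM = 79.5


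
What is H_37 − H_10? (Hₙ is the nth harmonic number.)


Σₖ₌11^37 1/k = 1/11 + 1/12 + 1/13 + ... + 1/37
= 88305332259139/69388720221600
≈ 1.2726

Sum = 88305332259139/69388720221600 ≈ 1.2726


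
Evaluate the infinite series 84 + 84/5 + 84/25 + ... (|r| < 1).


S∞ = a₁/(1-r) = 84/(1 - 1/5)
= 84/(4/5)
= 105

S∞ = 105


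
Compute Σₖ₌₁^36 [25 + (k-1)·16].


aₙ = 25 + (36-1)×16 = 585
Sₙ = n(a₁+aₙ)/2 = 36×(25+585)/2
= 36×610/2 = 10980

S_36 = 10980


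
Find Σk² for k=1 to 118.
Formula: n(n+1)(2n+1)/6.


n = 118
n(n+1)(2n+1)/6 = 118×119×237/6
= 3327954/6 = 554659

Σk² = 554659


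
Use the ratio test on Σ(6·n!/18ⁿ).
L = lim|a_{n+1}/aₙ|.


aₙ = 6·n!/18^n
a_{n+1}/aₙ = (n+1)!/18^(n+1) × 18^n/n!  (constant 6 cancels)
= (n+1)/18
L = lim(n→∞) (n+1)/18 = ∞
L > 1 → series DIVERGES

Diverges (ratio test: L = ∞ > 1)


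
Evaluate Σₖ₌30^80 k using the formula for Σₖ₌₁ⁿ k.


Σₖ₌30^80 k = Σₖ₌₁^80 k − Σₖ₌₁^29 k
= 80·81/2 − 29·30/2
= 3240 − 435 = 2805

Σk = 2805


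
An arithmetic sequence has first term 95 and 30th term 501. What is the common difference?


d = (aₙ - a₁)/(n-1)
= (501 - 95)/(30-1)
= 406/29 = 14

d = 14


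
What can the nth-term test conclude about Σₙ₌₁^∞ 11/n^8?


lim(n→∞) 11/n^8 = 0
lim aₙ = 0 → nth-term test is INCONCLUSIVE
(Need other tests; this is actually a convergent p-series with p=8 > 1)

Inconclusive (lim aₙ = 0; need another test)


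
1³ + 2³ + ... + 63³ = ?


n(n+1)/2 = 63×64/2 = 2016
Σk³ = 2016² = 4064256

Σk³ = 4064256


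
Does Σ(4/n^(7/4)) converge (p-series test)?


p-series test: Σ c/n^p converges if p > 1, diverges if p ≤ 1 (constant c > 0 doesn't affect convergence).
p = 7/4
7/4 > 1 → CONVERGES

Converges (p = 7/4 > 1)


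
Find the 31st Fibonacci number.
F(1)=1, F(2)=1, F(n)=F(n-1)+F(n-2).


Fibonacci sequence: 1, 1, 2, 3, 5, 8, 13, 21, 34, 55, 89, ...
F(31) = 1346269

F(31) = 1346269


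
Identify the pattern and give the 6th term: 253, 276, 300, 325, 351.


Pattern: triangular numbers: n(n+1)/2
Terms: 253, 276, 300, 325, 351
Next term = 378

Next term = 378


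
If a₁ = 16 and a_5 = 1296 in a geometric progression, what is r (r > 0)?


r^(n-1) = aₙ/a₁
r^4 = 1296/16 = 81
r = 81^(1/4)
= ±3; taking r > 0 gives r = 3

r = 3


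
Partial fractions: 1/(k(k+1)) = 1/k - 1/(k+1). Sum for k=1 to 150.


1/(k(k+1)) = 1/k - 1/(k+1) (partial fractions)
Telescoping: Σ = 1 - 1/151 = 150/151

Sum = 150/151


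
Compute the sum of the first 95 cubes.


n(n+1)/2 = 95×96/2 = 4560
Σk³ = 4560² = 20793600

Σk³ = 20793600


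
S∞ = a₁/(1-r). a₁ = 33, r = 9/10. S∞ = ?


S∞ = a₁/(1-r) = 33/(1 - 9/10)
= 33/(1/10)
= 330

S∞ = 330


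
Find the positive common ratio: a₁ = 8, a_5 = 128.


r^(n-1) = aₙ/a₁
r^4 = 128/8 = 16
r = 16^(1/4)
= ±2; taking r > 0 gives r = 2

r = 2


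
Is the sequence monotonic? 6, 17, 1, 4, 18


Differences: 11, -16, 3, 14
Difference at position 1 is +11 (> 0) but position 2 is -16 (< 0) — sequence both rises and falls
→ NOT monotonic

Not monotonic


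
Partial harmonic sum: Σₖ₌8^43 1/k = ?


Σₖ₌8^43 1/k = 1/8 + 1/9 + 1/10 + ... + 1/43
= 1504686277918583399/856326196254765600
≈ 1.7571

Sum = 1504686277918583399/856326196254765600 ≈ 1.7571


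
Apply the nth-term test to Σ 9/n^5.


lim(n→∞) 9/n^5 = 0
lim aₙ = 0 → nth-term test is INCONCLUSIVE
(Need other tests; this is actually a convergent p-series with p=5 > 1)

Inconclusive (lim aₙ = 0; need another test)


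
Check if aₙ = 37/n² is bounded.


a₁ = 37, a₂ = 37/4, a₃ = 37/9, ...
0 < aₙ ≤ 37 for all n ≥ 1
The sequence IS bounded

Bounded (0 < aₙ ≤ 37)


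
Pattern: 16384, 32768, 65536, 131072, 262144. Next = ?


Pattern: powers of 2: 2ⁿ
Terms: 16384, 32768, 65536, 131072, 262144
Next term = 524288

Next term = 524288


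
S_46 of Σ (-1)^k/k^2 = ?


S = -1 + 1/4 - 1/9 + 1/16 - 1/25 + 1/36 - 1/49 + 1/64 ± ...
= -0.8222
(Full series converges to -π²/12 ≈ -0.8225)

S_46 = -0.8222


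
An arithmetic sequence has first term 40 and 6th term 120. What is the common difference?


d = (aₙ - a₁)/(n-1)
= (120 - 40)/(6-1)
= 80/5 = 16

d = 16


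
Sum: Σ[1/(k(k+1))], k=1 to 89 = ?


1/(k(k+1)) = 1/k - 1/(k+1) (partial fractions)
Telescoping: Σ = 1 - 1/90 = 89/90

Sum = 89/90


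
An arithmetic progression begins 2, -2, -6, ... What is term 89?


aₙ = a₁ + (n-1)d
= 2 + (89-1)×-4
= 2 - 352
= -350

a_89 = -350


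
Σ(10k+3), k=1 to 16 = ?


Σ(10k+3) = 10·Σk + 3·n
= 10·136 + 3·16
= 1360 + 48 = 1408

Σ = 1408


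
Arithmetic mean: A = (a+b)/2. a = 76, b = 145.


AM = (76 + 145)/2 = 221/2 = 110.5

AM = 110.5


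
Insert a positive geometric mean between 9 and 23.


GM = √(9×23) = √207 = 14.3875

GM = 14.3875


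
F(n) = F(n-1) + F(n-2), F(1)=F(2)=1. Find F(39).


Fibonacci sequence: 1, 1, 2, 3, 5, 8, 13, 21, 34, 55, 89, ...
F(39) = 63245986

F(39) = 63245986


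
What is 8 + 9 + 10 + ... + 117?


Σₖ₌8^117 k = Σₖ₌₁^117 k − Σₖ₌₁^7 k
= 117·118/2 − 7·8/2
= 6903 − 28 = 6875

Σk = 6875


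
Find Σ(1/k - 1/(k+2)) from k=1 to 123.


Telescoping with gap 2: two head and two tail terms survive.
= (1 + 1/2) - (1/124 + 1/125)
= 3/2 - 1/124 - 1/125 = 23001/15500

Sum = 23001/15500


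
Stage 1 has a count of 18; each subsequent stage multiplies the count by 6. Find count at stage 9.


aₙ = a₁·r^(n-1)
= 18×6^8
= 18×1679616
= 30233088

a_9 = 30233088


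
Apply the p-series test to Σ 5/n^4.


p-series test: Σ c/n^p converges if p > 1, diverges if p ≤ 1 (constant c > 0 doesn't affect convergence).
p = 4
4 > 1 → CONVERGES

Converges (p = 4 > 1)


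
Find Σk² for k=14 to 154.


Σₖ₌14^154 k² = Σₖ₌₁^154 k² − Σₖ₌₁^13 k²
= 154·155·309/6 − 13·14·27/6
= 1229305 − 819 = 1228486

Σk² = 1228486


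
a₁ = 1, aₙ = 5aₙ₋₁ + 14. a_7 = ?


Computing step by step:
a_1 = 1
a_2 = 19
a_3 = 109
a_4 = 559
a_5 = 2809
a_6 = 14059
a_7 = 70309


a_7 = 70309


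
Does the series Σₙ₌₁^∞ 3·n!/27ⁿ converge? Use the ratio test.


aₙ = 3·n!/27^n
a_{n+1}/aₙ = (n+1)!/27^(n+1) × 27^n/n!  (constant 3 cancels)
= (n+1)/27
L = lim(n→∞) (n+1)/27 = ∞
L > 1 → series DIVERGES

Diverges (ratio test: L = ∞ > 1)


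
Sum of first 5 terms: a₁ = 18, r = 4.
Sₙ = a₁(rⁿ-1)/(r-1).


Sₙ = 18×(4^5 - 1)/(4 - 1)
= 18×(1024 - 1)/3
= 18×1023/3
= 6138

S_5 = 6138


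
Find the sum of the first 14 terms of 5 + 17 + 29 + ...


aₙ = 5 + (14-1)×12 = 161
Sₙ = n(a₁+aₙ)/2 = 14×(5+161)/2
= 14×166/2 = 1162

S_14 = 1162


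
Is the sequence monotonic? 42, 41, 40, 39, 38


Differences: -1, -1, -1, -1
All differences < 0 → strictly DECREASING

Monotonically decreasing


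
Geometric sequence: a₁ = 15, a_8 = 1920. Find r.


r^(n-1) = aₙ/a₁
r^7 = 1920/15 = 128
r = 128^(1/7)
= 2

r = 2


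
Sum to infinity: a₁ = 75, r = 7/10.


S∞ = a₁/(1-r) = 75/(1 - 7/10)
= 75/(3/10)
= 250

S∞ = 250


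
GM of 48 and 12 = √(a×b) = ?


GM = √(48×12) = √576 = 24

GM = 24


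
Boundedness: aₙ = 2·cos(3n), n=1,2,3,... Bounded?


For all n, -1 ≤ cos(3n) ≤ 1, so -2 ≤ 2·cos(3n) ≤ 2
Lower bound: -2, Upper bound: 2
The sequence IS bounded

Bounded (-2 ≤ aₙ ≤ 2)


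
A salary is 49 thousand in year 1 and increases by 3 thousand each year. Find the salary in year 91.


aₙ = a₁ + (n-1)d
= 49 + (91-1)×3
= 49 + 270
= 319

a_91 = 319


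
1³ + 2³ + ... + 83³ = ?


n(n+1)/2 = 83×84/2 = 3486
Σk³ = 3486² = 12152196

Σk³ = 12152196


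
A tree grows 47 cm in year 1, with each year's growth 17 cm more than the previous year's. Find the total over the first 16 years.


aₙ = 47 + (16-1)×17 = 302
Sₙ = n(a₁+aₙ)/2 = 16×(47+302)/2
= 16×349/2 = 2792

S_16 = 2792


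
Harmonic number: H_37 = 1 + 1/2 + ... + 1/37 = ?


H_37 = 1/1 + 1/2 + 1/3 + ... + 1/37
= 2040798836801833/485721041551200
≈ 4.2016

H_37 = 2040798836801833/485721041551200 ≈ 4.2016


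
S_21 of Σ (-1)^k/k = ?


S = -1 + 1/2 - 1/3 + 1/4 - 1/5 + 1/6 - 1/7 + 1/8 ± ...
= -0.7164
(Full series converges to -ln(2) ≈ -0.6931)

S_21 = -0.7164


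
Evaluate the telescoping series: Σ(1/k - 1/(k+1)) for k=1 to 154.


Telescoping: adjacent terms cancel.
= 1/1 - 1/155
= 1 - 1/155 = 154/155

Sum = 154/155


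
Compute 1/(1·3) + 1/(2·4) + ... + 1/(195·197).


1/(k(k+2)) = (1/2)·(1/k - 1/(k+2)) (partial fractions)
Telescoping: Σ = (1/2)·(1 + 1/2 - 1/196 - 1/197) = 57525/77224

Sum = 57525/77224


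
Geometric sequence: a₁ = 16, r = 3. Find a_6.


aₙ = a₁·r^(n-1)
= 16×3^5
= 16×243
= 3888

a_6 = 3888


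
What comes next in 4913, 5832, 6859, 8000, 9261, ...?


Pattern: perfect cubes: n³
Terms: 4913, 5832, 6859, 8000, 9261
Next term = 10648

Next term = 10648


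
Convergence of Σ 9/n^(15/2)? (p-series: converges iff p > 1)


p-series test: Σ c/n^p converges if p > 1, diverges if p ≤ 1 (constant c > 0 doesn't affect convergence).
p = 15/2
15/2 > 1 → CONVERGES

Converges (p = 15/2 > 1)


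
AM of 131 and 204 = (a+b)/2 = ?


AM = (131 + 204)/2 = 335/2 = 167.5

AM = 167.5


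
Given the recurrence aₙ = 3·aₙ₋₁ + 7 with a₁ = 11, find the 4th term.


Computing step by step:
a_1 = 11
a_2 = 40
a_3 = 127
a_4 = 388


a_4 = 388


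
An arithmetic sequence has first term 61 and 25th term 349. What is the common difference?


d = (aₙ - a₁)/(n-1)
= (349 - 61)/(25-1)
= 288/24 = 12

d = 12


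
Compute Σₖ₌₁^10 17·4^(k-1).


Sₙ = 17×(4^10 - 1)/(4 - 1)
= 17×(1048576 - 1)/3
= 17×1048575/3
= 5941925

S_10 = 5941925


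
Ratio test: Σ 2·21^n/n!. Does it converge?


aₙ = 2·21^n/n!
a_{n+1}/aₙ = 21^(n+1)/(n+1)! × n!/21^n  (constant 2 cancels)
= 21/(n+1)
L = lim(n→∞) 21/(n+1) = 0
L < 1 → series CONVERGES

Converges (ratio test: L = 0 < 1)


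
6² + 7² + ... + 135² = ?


Σₖ₌6^135 k² = Σₖ₌₁^135 k² − Σₖ₌₁^5 k²
= 135·136·271/6 − 5·6·11/6
= 829260 − 55 = 829205

Σk² = 829205


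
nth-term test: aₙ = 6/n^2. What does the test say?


lim(n→∞) 6/n^2 = 0
lim aₙ = 0 → nth-term test is INCONCLUSIVE
(Need other tests; this is actually a convergent p-series with p=2 > 1)

Inconclusive (lim aₙ = 0; need another test)


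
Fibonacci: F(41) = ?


Fibonacci sequence: 1, 1, 2, 3, 5, 8, 13, 21, 34, 55, 89, ...
F(41) = 165580141

F(41) = 165580141


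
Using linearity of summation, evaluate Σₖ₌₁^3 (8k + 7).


Σ(8k+7) = 8·Σk + 7·n
= 8·6 + 7·3
= 48 + 21 = 69

Σ = 69


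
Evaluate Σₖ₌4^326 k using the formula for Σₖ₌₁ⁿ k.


Σₖ₌4^326 k = Σₖ₌₁^326 k − Σₖ₌₁^3 k
= 326·327/2 − 3·4/2
= 53301 − 6 = 53295

Σk = 53295


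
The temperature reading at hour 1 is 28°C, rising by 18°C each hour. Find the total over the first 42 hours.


aₙ = 28 + (42-1)×18 = 766
Sₙ = n(a₁+aₙ)/2 = 42×(28+766)/2
= 42×794/2 = 16674

S_42 = 16674


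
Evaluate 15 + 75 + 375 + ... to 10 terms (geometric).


Sₙ = 15×(5^10 - 1)/(5 - 1)
= 15×(9765625 - 1)/4
= 15×9765624/4
= 36621090

S_10 = 36621090


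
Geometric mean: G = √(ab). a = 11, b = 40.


GM = √(11×40) = √440 = 20.9762

GM = 20.9762


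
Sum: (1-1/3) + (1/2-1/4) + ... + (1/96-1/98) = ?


Telescoping with gap 2: two head and two tail terms survive.
= (1 + 1/2) - (1/97 + 1/98)
= 3/2 - 1/97 - 1/98 = 7032/4753

Sum = 7032/4753


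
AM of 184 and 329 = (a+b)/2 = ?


AM = (184 + 329)/2 = 513/2 = 256.5

AM = 256.5


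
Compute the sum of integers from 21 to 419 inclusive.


Σₖ₌21^419 k = Σₖ₌₁^419 k − Σₖ₌₁^20 k
= 419·420/2 − 20·21/2
= 87990 − 210 = 87780

Σk = 87780


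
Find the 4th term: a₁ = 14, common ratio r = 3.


aₙ = a₁·r^(n-1)
= 14×3^3
= 14×27
= 378

a_4 = 378


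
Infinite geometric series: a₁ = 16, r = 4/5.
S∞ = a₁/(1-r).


S∞ = a₁/(1-r) = 16/(1 - 4/5)
= 16/(1/5)
= 80

S∞ = 80


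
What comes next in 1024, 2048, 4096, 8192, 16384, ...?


Pattern: powers of 2: 2ⁿ
Terms: 1024, 2048, 4096, 8192, 16384
Next term = 32768

Next term = 32768


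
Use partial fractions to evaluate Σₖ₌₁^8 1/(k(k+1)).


1/(k(k+1)) = 1/k - 1/(k+1) (partial fractions)
Telescoping: Σ = 1 - 1/9 = 8/9

Sum = 8/9


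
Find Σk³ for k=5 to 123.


Σₖ₌5^123 k³ = [123·124/2]² − [4·5/2]²
= 58155876 − 100 = 58155776

Σk³ = 58155776


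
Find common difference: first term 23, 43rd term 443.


d = (aₙ - a₁)/(n-1)
= (443 - 23)/(43-1)
= 420/42 = 10

d = 10


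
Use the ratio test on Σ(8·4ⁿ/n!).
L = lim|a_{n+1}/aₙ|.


aₙ = 8·4^n/n!
a_{n+1}/aₙ = 4^(n+1)/(n+1)! × n!/4^n  (constant 8 cancels)
= 4/(n+1)
L = lim(n→∞) 4/(n+1) = 0
L < 1 → series CONVERGES

Converges (ratio test: L = 0 < 1)


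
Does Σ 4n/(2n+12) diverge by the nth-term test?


lim(n→∞) 4n/(2n+12) = 4/2 = 2  (divide numerator and denominator by n)
lim aₙ = 2 ≠ 0 → series DIVERGES

Diverges (lim aₙ = 2 ≠ 0)


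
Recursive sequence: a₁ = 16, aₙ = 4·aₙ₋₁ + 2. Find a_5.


Computing step by step:
a_1 = 16
a_2 = 66
a_3 = 266
a_4 = 1066
a_5 = 4266


a_5 = 4266


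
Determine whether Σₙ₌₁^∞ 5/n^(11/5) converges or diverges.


p-series test: Σ c/n^p converges if p > 1, diverges if p ≤ 1 (constant c > 0 doesn't affect convergence).
p = 11/5
11/5 > 1 → CONVERGES

Converges (p = 11/5 > 1)


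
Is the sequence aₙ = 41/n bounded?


a₁ = 41, a₂ = 41/2, a₃ = 41/3, ...
0 < aₙ ≤ 41 for all n ≥ 1
Lower bound: 0, Upper bound: 41
The sequence IS bounded

Bounded (0 < aₙ ≤ 41)


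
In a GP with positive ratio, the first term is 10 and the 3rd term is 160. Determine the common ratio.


r^(n-1) = aₙ/a₁
r^2 = 160/10 = 16
r = 16^(1/2)
= ±4; taking r > 0 gives r = 4

r = 4


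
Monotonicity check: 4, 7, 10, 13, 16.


Differences: 3, 3, 3, 3
All differences > 0 → strictly INCREASING

Monotonically increasing


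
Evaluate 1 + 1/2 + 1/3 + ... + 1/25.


H_25 = 1/1 + 1/2 + 1/3 + ... + 1/25
= 34052522467/8923714800
≈ 3.816

H_25 = 34052522467/8923714800 ≈ 3.816


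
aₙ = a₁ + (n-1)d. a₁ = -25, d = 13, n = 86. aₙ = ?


aₙ = a₁ + (n-1)d
= -25 + (86-1)×13
= -25 + 1105
= 1080

a_86 = 1080


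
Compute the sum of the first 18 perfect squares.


n = 18
n(n+1)(2n+1)/6 = 18×19×37/6
= 12654/6 = 2109

Σk² = 2109


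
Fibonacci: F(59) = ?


Fibonacci sequence: 1, 1, 2, 3, 5, 8, 13, 21, 34, 55, 89, ...
F(59) = 956722026041

F(59) = 956722026041


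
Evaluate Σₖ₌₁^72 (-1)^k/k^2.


S = -1 + 1/4 - 1/9 + 1/16 - 1/25 + 1/36 - 1/49 + 1/64 ± ...
= -0.8224
(Full series converges to -π²/12 ≈ -0.8225)

S_72 = -0.8224


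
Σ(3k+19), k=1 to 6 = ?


Σ(3k+19) = 3·Σk + 19·n
= 3·21 + 19·6
= 63 + 114 = 177

Σ = 177


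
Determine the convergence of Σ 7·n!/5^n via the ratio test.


aₙ = 7·n!/5^n
a_{n+1}/aₙ = (n+1)!/5^(n+1) × 5^n/n!  (constant 7 cancels)
= (n+1)/5
L = lim(n→∞) (n+1)/5 = ∞
L > 1 → series DIVERGES

Diverges (ratio test: L = ∞ > 1)


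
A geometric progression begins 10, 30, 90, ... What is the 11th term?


aₙ = a₁·r^(n-1)
= 10×3^10
= 10×59049
= 590490

a_11 = 590490


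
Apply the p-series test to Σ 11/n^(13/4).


p-series test: Σ c/n^p converges if p > 1, diverges if p ≤ 1 (constant c > 0 doesn't affect convergence).
p = 13/4
13/4 > 1 → CONVERGES

Converges (p = 13/4 > 1)


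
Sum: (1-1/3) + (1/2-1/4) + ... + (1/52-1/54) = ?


Telescoping with gap 2: two head and two tail terms survive.
= (1 + 1/2) - (1/53 + 1/54)
= 3/2 - 1/53 - 1/54 = 2093/1431

Sum = 2093/1431


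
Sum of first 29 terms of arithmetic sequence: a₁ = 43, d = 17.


aₙ = 43 + (29-1)×17 = 519
Sₙ = n(a₁+aₙ)/2 = 29×(43+519)/2
= 29×562/2 = 8149

S_29 = 8149


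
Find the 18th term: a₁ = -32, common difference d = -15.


aₙ = a₁ + (n-1)d
= -32 + (18-1)×-15
= -32 - 255
= -287

a_18 = -287


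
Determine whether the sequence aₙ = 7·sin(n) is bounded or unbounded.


For all n, -1 ≤ sin(n) ≤ 1, so -7 ≤ 7·sin(n) ≤ 7
Lower bound: -7, Upper bound: 7
The sequence IS bounded

Bounded (-7 ≤ aₙ ≤ 7)


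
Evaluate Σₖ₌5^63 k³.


Σₖ₌5^63 k³ = [63·64/2]² − [4·5/2]²
= 4064256 − 100 = 4064156

Σk³ = 4064156


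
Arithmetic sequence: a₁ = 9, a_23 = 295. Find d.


d = (aₙ - a₁)/(n-1)
= (295 - 9)/(23-1)
= 286/22 = 13

d = 13


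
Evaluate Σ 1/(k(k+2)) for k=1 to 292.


1/(k(k+2)) = (1/2)·(1/k - 1/(k+2)) (partial fractions)
Telescoping: Σ = (1/2)·(1 + 1/2 - 1/293 - 1/294) = 64313/86142

Sum = 64313/86142


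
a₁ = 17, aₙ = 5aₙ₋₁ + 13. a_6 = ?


Computing step by step:
a_1 = 17
a_2 = 98
a_3 = 503
a_4 = 2528
a_5 = 12653
a_6 = 63278


a_6 = 63278


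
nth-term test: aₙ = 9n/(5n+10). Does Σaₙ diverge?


lim(n→∞) 9n/(5n+10) = 9/5 = 9/5  (divide numerator and denominator by n)
lim aₙ = 9/5 ≠ 0 → series DIVERGES

Diverges (lim aₙ = 9/5 ≠ 0)


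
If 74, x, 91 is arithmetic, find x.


AM = (74 + 91)/2 = 165/2 = 82.5

AM = 82.5


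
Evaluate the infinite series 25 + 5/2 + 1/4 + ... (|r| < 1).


S∞ = a₁/(1-r) = 25/(1 - 1/10)
= 25/(9/10)
= 250/9

S∞ = 250/9


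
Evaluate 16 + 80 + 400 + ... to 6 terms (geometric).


Sₙ = 16×(5^6 - 1)/(5 - 1)
= 16×(15625 - 1)/4
= 16×15624/4
= 62496

S_6 = 62496


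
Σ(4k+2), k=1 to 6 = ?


Σ(4k+2) = 4·Σk + 2·n
= 4·21 + 2·6
= 84 + 12 = 96

Σ = 96


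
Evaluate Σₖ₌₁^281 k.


n(n+1)/2 = 281×282/2 = 79242/2 = 39621

Σk = 39621


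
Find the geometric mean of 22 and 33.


GM = √(22×33) = √726 = 26.9444

GM = 26.9444


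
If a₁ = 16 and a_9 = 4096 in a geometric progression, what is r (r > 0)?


r^(n-1) = aₙ/a₁
r^8 = 4096/16 = 256
r = 256^(1/8)
= ±2; taking r > 0 gives r = 2

r = 2


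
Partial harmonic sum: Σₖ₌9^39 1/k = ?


Σₖ₌9^39 1/k = 1/9 + 1/10 + 1/11 + ... + 1/39
= 106559278991299/69388720221600
≈ 1.5357

Sum = 106559278991299/69388720221600 ≈ 1.5357


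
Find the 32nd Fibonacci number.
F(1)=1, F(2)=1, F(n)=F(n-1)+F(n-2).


Fibonacci sequence: 1, 1, 2, 3, 5, 8, 13, 21, 34, 55, 89, ...
F(32) = 2178309

F(32) = 2178309


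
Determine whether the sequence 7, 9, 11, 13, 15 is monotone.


Differences: 2, 2, 2, 2
All differences > 0 → strictly INCREASING

Monotonically increasing


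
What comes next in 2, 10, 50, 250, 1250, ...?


Pattern: geometric (r=5)
Terms: 2, 10, 50, 250, 1250
Next term = 6250

Next term = 6250


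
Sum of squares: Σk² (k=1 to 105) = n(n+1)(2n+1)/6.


n = 105
n(n+1)(2n+1)/6 = 105×106×211/6
= 2348430/6 = 391405

Σk² = 391405


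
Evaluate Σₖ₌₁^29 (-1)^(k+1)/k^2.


S = 1 - 1/4 + 1/9 - 1/16 + 1/25 - 1/36 + 1/49 - 1/64 ± ...
= 0.823
(Full series converges to +π²/12 ≈ +0.8225)

S_29 = 0.823


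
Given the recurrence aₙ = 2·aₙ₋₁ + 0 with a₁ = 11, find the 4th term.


Computing step by step:
a_1 = 11
a_2 = 22
a_3 = 44
a_4 = 88


a_4 = 88


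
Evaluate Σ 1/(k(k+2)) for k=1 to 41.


1/(k(k+2)) = (1/2)·(1/k - 1/(k+2)) (partial fractions)
Telescoping: Σ = (1/2)·(1 + 1/2 - 1/42 - 1/43) = 656/903

Sum = 656/903


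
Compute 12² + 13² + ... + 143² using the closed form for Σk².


Σₖ₌12^143 k² = Σₖ₌₁^143 k² − Σₖ₌₁^11 k²
= 143·144·287/6 − 11·12·23/6
= 984984 − 506 = 984478

Σk² = 984478


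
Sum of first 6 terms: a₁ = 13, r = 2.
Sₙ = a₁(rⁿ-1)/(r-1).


Sₙ = 13×(2^6 - 1)/(2 - 1)
= 13×(64 - 1)/1
= 13×63/1
= 819

S_6 = 819


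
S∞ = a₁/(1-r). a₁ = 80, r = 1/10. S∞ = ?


S∞ = a₁/(1-r) = 80/(1 - 1/10)
= 80/(9/10)
= 800/9

S∞ = 800/9


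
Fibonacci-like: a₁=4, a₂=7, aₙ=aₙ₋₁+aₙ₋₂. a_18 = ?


Computing iteratively: 4, 7, 11, 18, 29, 47, 76, 123, 199, 322, 521, 843, ...
a_18 = 15127

a_18 = 15127


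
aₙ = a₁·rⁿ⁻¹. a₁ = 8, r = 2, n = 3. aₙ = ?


aₙ = a₁·r^(n-1)
= 8×2^2
= 8×4
= 32

a_3 = 32


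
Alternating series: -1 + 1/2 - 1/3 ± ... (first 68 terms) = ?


S = -1 + 1/2 - 1/3 + 1/4 - 1/5 + 1/6 - 1/7 + 1/8 ± ...
= -0.6858
(Full series converges to -ln(2) ≈ -0.6931)

S_68 = -0.6858


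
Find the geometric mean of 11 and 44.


GM = √(11×44) = √484 = 22

GM = 22


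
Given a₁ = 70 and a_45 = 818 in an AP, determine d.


d = (aₙ - a₁)/(n-1)
= (818 - 70)/(45-1)
= 748/44 = 17

d = 17


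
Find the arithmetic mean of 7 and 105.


AM = (7 + 105)/2 = 112/2 = 56

AM = 56


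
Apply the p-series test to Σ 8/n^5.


p-series test: Σ c/n^p converges if p > 1, diverges if p ≤ 1 (constant c > 0 doesn't affect convergence).
p = 5
5 > 1 → CONVERGES

Converges (p = 5 > 1)


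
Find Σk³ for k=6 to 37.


Σₖ₌6^37 k³ = [37·38/2]² − [5·6/2]²
= 494209 − 225 = 493984

Σk³ = 493984


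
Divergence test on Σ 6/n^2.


lim(n→∞) 6/n^2 = 0
lim aₙ = 0 → nth-term test is INCONCLUSIVE
(Need other tests; this is actually a convergent p-series with p=2 > 1)

Inconclusive (lim aₙ = 0; need another test)


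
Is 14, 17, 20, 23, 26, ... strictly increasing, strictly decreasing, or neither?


Differences: 3, 3, 3, 3
All differences > 0 → strictly INCREASING

Monotonically increasing


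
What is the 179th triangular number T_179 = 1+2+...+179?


n(n+1)/2 = 179×180/2 = 32220/2 = 16110

Σk = 16110


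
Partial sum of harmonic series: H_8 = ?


H_8 = 1/1 + 1/2 + 1/3 + 1/4 + 1/5 + 1/6 + 1/7 + 1/8
= 761/280
≈ 2.7179

H_8 = 761/280 ≈ 2.7179


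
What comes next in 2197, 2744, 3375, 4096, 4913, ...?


Pattern: perfect cubes: n³
Terms: 2197, 2744, 3375, 4096, 4913
Next term = 5832

Next term = 5832


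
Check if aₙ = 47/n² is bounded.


a₁ = 47, a₂ = 47/4, a₃ = 47/9, ...
0 < aₙ ≤ 47 for all n ≥ 1
The sequence IS bounded

Bounded (0 < aₙ ≤ 47)


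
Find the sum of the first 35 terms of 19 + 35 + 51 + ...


aₙ = 19 + (35-1)×16 = 563
Sₙ = n(a₁+aₙ)/2 = 35×(19+563)/2
= 35×582/2 = 10185

S_35 = 10185


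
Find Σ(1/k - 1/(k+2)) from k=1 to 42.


Telescoping with gap 2: two head and two tail terms survive.
= (1 + 1/2) - (1/43 + 1/44)
= 3/2 - 1/43 - 1/44 = 2751/1892

Sum = 2751/1892


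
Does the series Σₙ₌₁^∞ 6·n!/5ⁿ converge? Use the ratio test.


aₙ = 6·n!/5^n
a_{n+1}/aₙ = (n+1)!/5^(n+1) × 5^n/n!  (constant 6 cancels)
= (n+1)/5
L = lim(n→∞) (n+1)/5 = ∞
L > 1 → series DIVERGES

Diverges (ratio test: L = ∞ > 1)


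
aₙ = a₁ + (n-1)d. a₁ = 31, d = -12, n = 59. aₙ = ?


aₙ = a₁ + (n-1)d
= 31 + (59-1)×-12
= 31 - 696
= -665

a_59 = -665


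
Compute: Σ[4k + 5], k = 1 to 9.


Σ(4k+5) = 4·Σk + 5·n
= 4·45 + 5·9
= 180 + 45 = 225

Σ = 225


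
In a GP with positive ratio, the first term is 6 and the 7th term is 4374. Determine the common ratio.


r^(n-1) = aₙ/a₁
r^6 = 4374/6 = 729
r = 729^(1/6)
= ±3; taking r > 0 gives r = 3

r = 3


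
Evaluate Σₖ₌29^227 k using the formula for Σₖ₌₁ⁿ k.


Σₖ₌29^227 k = Σₖ₌₁^227 k − Σₖ₌₁^28 k
= 227·228/2 − 28·29/2
= 25878 − 406 = 25472

Σk = 25472


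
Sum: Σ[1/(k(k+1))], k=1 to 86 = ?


1/(k(k+1)) = 1/k - 1/(k+1) (partial fractions)
Telescoping: Σ = 1 - 1/87 = 86/87

Sum = 86/87


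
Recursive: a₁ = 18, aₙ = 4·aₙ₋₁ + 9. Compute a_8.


Computing step by step:
a_1 = 18
a_2 = 81
a_3 = 333
a_4 = 1341
a_5 = 5373
a_6 = 21501
a_7 = 86013
a_8 = 344061


a_8 = 344061


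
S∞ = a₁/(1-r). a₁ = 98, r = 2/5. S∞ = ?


S∞ = a₁/(1-r) = 98/(1 - 2/5)
= 98/(3/5)
= 490/3

S∞ = 490/3


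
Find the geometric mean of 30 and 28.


GM = √(30×28) = √840 = 28.9828

GM = 28.9828


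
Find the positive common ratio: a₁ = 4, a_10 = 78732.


r^(n-1) = aₙ/a₁
r^9 = 78732/4 = 19683
r = 19683^(1/9)
= 3

r = 3


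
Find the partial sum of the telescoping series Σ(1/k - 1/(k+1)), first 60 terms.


Telescoping: adjacent terms cancel.
= 1/1 - 1/61
= 1 - 1/61 = 60/61

Sum = 60/61


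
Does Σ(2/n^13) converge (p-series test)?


p-series test: Σ c/n^p converges if p > 1, diverges if p ≤ 1 (constant c > 0 doesn't affect convergence).
p = 13
13 > 1 → CONVERGES

Converges (p = 13 > 1)


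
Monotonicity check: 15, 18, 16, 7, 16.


Differences: 3, -2, -9, 9
Difference at position 1 is +3 (> 0) but position 2 is -2 (< 0) — sequence both rises and falls
→ NOT monotonic

Not monotonic


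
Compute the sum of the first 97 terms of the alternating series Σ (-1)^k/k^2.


S = -1 + 1/4 - 1/9 + 1/16 - 1/25 + 1/36 - 1/49 + 1/64 ± ...
= -0.8225
(Full series converges to -π²/12 ≈ -0.8225)

S_97 = -0.8225


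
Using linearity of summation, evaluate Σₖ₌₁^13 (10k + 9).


Σ(10k+9) = 10·Σk + 9·n
= 10·91 + 9·13
= 910 + 117 = 1027

Σ = 1027


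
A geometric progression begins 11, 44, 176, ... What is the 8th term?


aₙ = a₁·r^(n-1)
= 11×4^7
= 11×16384
= 180224

a_8 = 180224


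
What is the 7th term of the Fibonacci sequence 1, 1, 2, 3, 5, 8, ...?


Fibonacci sequence: 1, 1, 2, 3, 5, 8, 13
F(7) = 13

F(7) = 13


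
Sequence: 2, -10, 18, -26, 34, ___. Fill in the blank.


Pattern: alternating sign, magnitude arithmetic (d=8)
Terms: 2, -10, 18, -26, 34
Next term = -42

Next term = -42


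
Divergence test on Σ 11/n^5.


lim(n→∞) 11/n^5 = 0
lim aₙ = 0 → nth-term test is INCONCLUSIVE
(Need other tests; this is actually a convergent p-series with p=5 > 1)

Inconclusive (lim aₙ = 0; need another test)


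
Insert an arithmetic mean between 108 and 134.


AM = (108 + 134)/2 = 242/2 = 121

AM = 121


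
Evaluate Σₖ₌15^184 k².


Σₖ₌15^184 k² = Σₖ₌₁^184 k² − Σₖ₌₁^14 k²
= 184·185·369/6 − 14·15·29/6
= 2093460 − 1015 = 2092445

Σk² = 2092445


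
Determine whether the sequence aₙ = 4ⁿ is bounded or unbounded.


aₙ = 4ⁿ → as n→∞, aₙ→∞ (since base 4 > 1)
No finite upper bound exists
The sequence is UNBOUNDED

Unbounded (aₙ → ∞ as n → ∞)


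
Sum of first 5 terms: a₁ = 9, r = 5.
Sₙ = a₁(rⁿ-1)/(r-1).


Sₙ = 9×(5^5 - 1)/(5 - 1)
= 9×(3125 - 1)/4
= 9×3124/4
= 7029

S_5 = 7029


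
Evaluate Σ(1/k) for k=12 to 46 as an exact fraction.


Σₖ₌12^46 1/k = 1/12 + 1/13 + 1/14 + ... + 1/46
= 13157374004582056009/9419588158802421600
≈ 1.3968

Sum = 13157374004582056009/9419588158802421600 ≈ 1.3968


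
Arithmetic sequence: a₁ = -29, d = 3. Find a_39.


aₙ = a₁ + (n-1)d
= -29 + (39-1)×3
= -29 + 114
= 85

a_39 = 85


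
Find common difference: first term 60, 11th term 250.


d = (aₙ - a₁)/(n-1)
= (250 - 60)/(11-1)
= 190/10 = 19

d = 19


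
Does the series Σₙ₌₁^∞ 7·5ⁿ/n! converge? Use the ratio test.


aₙ = 7·5^n/n!
a_{n+1}/aₙ = 5^(n+1)/(n+1)! × n!/5^n  (constant 7 cancels)
= 5/(n+1)
L = lim(n→∞) 5/(n+1) = 0
L < 1 → series CONVERGES

Converges (ratio test: L = 0 < 1)


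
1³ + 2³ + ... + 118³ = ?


n(n+1)/2 = 118×119/2 = 7021
Σk³ = 7021² = 49294441

Σk³ = 49294441


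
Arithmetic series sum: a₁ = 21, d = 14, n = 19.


aₙ = 21 + (19-1)×14 = 273
Sₙ = n(a₁+aₙ)/2 = 19×(21+273)/2
= 19×294/2 = 2793

S_19 = 2793


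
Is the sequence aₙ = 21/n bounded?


a₁ = 21, a₂ = 21/2, a₃ = 21/3, ...
0 < aₙ ≤ 21 for all n ≥ 1
Lower bound: 0, Upper bound: 21
The sequence IS bounded

Bounded (0 < aₙ ≤ 21)


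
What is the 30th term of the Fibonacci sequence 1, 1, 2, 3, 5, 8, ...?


Fibonacci sequence: 1, 1, 2, 3, 5, 8, 13, 21, 34, 55, 89, ...
F(30) = 832040

F(30) = 832040


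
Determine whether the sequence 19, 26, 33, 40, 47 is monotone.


Differences: 7, 7, 7, 7
All differences > 0 → strictly INCREASING

Monotonically increasing


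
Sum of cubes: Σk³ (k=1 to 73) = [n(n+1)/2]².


n(n+1)/2 = 73×74/2 = 2701
Σk³ = 2701² = 7295401

Σk³ = 7295401


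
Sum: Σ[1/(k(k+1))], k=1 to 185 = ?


1/(k(k+1)) = 1/k - 1/(k+1) (partial fractions)
Telescoping: Σ = 1 - 1/186 = 185/186

Sum = 185/186
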